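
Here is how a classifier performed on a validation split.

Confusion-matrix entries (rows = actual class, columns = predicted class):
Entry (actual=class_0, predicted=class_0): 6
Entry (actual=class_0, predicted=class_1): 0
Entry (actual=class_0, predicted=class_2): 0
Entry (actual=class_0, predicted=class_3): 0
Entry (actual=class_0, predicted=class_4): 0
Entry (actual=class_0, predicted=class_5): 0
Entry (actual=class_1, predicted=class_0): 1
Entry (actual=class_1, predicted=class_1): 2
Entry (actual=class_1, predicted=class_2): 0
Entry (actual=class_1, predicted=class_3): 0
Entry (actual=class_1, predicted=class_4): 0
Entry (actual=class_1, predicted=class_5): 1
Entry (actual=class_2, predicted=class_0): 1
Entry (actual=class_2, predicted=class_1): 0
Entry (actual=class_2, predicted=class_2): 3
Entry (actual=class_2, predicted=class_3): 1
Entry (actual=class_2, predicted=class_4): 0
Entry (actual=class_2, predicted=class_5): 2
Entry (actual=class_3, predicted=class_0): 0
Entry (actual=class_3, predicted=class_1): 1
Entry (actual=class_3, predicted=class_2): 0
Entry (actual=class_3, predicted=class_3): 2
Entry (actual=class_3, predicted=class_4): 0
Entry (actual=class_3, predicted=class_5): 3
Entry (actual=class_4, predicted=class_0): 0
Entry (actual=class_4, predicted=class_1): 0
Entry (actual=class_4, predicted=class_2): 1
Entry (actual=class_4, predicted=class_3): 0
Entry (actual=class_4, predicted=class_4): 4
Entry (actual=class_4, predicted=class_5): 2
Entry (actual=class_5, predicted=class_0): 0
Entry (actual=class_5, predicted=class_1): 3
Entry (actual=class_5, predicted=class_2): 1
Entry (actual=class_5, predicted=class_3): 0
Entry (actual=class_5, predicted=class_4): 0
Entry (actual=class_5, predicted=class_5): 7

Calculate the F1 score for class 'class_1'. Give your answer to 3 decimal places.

0.400

F1 score = 2·TP/(2·TP+FP+FN).
class_1: TP=2, FP=0+0+1+0+3=4, FN=1+0+0+0+1=2 → 4/10 = 0.4000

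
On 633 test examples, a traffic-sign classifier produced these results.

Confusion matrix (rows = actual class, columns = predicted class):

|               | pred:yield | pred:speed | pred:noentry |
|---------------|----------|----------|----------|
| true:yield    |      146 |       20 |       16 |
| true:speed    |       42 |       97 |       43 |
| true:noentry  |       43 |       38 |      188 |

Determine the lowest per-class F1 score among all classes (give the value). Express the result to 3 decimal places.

0.576

Per-class F1 score (2·TP/(2·TP+FP+FN)):
  yield: TP=146, FP=42+43=85, FN=20+16=36 → 292/413 = 0.7070
  speed: TP=97, FP=20+38=58, FN=42+43=85 → 194/337 = 0.5757
  noentry: TP=188, FP=16+43=59, FN=43+38=81 → 376/516 = 0.7287
Lowest is class 'speed' with F1 score = 0.576.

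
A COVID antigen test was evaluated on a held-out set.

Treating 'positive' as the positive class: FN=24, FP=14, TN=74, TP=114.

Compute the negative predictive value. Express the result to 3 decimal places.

0.755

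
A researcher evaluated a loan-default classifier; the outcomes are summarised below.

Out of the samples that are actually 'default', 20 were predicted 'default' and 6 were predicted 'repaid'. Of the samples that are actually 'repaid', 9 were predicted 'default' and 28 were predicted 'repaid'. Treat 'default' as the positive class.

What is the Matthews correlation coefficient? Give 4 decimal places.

MCC = (TP·TN − FP·FN) / √((TP+FP)(TP+FN)(TN+FP)(TN+FN))
Numerator = 20·28 − 9·6 = 506
Denominator = √(29·26·37·34) = √948532 = 973.9261
MCC = 506 / 973.9261 = 0.5195

0.5195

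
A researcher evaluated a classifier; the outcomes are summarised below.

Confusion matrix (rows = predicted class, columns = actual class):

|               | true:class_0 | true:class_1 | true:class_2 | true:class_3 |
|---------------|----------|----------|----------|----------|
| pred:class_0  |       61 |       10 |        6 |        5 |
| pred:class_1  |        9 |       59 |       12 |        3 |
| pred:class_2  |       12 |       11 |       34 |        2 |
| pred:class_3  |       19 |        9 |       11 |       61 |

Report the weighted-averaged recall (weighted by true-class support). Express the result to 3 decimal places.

Per-class recall (TP/(TP+FN)):
  class_0: TP=61, FN=9+12+19=40 → 61/101 = 0.6040
  class_1: TP=59, FN=10+11+9=30 → 59/89 = 0.6629
  class_2: TP=34, FN=6+12+11=29 → 34/63 = 0.5397
  class_3: TP=61, FN=5+3+2=10 → 61/71 = 0.8592
Weighted-recall = Σ (supportᵢ/N)·recallᵢ with N=324: (101/324)·0.6040 + (89/324)·0.6629 + (63/324)·0.5397 + (71/324)·0.8592 = 0.664

0.664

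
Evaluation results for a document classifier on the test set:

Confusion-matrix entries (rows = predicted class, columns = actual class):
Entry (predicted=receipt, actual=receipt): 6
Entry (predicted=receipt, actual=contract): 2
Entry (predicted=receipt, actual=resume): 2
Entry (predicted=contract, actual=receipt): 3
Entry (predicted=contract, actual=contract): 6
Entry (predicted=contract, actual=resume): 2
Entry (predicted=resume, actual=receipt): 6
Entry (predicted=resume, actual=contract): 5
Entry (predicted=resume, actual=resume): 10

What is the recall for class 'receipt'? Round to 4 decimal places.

recall = TP/(TP+FN).
receipt: TP=6, FN=3+6=9 → 6/15 = 0.40000

0.4000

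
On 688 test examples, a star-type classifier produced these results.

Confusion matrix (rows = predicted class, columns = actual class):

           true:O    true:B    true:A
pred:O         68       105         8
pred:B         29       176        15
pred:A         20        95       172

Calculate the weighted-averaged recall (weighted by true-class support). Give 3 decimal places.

Per-class recall (TP/(TP+FN)):
  O: TP=68, FN=29+20=49 → 68/117 = 0.5812
  B: TP=176, FN=105+95=200 → 176/376 = 0.4681
  A: TP=172, FN=8+15=23 → 172/195 = 0.8821
Weighted-recall = Σ (supportᵢ/N)·recallᵢ with N=688: (117/688)·0.5812 + (376/688)·0.4681 + (195/688)·0.8821 = 0.605

0.605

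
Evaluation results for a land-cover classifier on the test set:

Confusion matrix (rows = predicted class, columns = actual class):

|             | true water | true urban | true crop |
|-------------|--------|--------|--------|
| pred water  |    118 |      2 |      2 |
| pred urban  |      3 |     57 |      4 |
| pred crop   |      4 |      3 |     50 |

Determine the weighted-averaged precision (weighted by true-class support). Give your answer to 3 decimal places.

0.927

Per-class precision (TP/(TP+FP)):
  water: TP=118, FP=2+2=4 → 118/122 = 0.9672
  urban: TP=57, FP=3+4=7 → 57/64 = 0.8906
  crop: TP=50, FP=4+3=7 → 50/57 = 0.8772
Weighted-precision = Σ (supportᵢ/N)·precisionᵢ with N=243: (125/243)·0.9672 + (62/243)·0.8906 + (56/243)·0.8772 = 0.927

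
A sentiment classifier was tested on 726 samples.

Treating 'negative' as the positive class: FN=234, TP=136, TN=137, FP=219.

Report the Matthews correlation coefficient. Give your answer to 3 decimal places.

-0.248

MCC = (TP·TN − FP·FN) / √((TP+FP)(TP+FN)(TN+FP)(TN+FN))
Numerator = 136·137 − 219·234 = -32614
Denominator = √(355·370·356·371) = √17348182600 = 131712.4998
MCC = -32614 / 131712.4998 = -0.248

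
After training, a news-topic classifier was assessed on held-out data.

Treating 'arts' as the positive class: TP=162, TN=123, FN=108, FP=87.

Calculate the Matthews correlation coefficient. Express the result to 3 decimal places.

0.184

MCC = (TP·TN − FP·FN) / √((TP+FP)(TP+FN)(TN+FP)(TN+FN))
Numerator = 162·123 − 87·108 = 10530
Denominator = √(249·270·210·231) = √3261327300 = 57108.0318
MCC = 10530 / 57108.0318 = 0.184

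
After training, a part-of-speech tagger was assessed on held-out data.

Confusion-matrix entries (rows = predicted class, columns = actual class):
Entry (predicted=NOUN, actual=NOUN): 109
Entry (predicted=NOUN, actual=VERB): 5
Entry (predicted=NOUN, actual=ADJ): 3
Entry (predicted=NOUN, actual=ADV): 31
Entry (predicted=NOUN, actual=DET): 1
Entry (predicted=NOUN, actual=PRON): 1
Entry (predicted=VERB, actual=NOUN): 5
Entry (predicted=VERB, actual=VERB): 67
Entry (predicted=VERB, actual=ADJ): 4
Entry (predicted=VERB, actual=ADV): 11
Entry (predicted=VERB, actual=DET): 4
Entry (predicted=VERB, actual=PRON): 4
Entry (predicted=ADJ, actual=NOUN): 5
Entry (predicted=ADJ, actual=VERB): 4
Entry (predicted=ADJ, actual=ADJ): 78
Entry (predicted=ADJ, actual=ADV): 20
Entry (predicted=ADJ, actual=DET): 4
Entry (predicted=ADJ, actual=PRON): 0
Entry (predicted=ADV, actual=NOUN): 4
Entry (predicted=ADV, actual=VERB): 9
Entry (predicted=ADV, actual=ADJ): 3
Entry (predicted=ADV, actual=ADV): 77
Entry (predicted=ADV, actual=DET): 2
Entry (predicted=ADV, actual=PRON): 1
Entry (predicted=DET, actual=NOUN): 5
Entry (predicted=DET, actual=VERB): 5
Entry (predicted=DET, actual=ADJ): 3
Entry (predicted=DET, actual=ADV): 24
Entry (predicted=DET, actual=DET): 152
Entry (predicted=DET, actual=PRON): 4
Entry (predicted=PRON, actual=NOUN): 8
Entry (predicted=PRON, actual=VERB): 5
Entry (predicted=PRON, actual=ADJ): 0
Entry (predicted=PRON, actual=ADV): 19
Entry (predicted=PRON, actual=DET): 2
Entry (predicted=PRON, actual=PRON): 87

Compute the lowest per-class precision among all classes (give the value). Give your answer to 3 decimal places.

Per-class precision (TP/(TP+FP)):
  NOUN: TP=109, FP=5+3+31+1+1=41 → 109/150 = 0.7267
  VERB: TP=67, FP=5+4+11+4+4=28 → 67/95 = 0.7053
  ADJ: TP=78, FP=5+4+20+4+0=33 → 78/111 = 0.7027
  ADV: TP=77, FP=4+9+3+2+1=19 → 77/96 = 0.8021
  DET: TP=152, FP=5+5+3+24+4=41 → 152/193 = 0.7876
  PRON: TP=87, FP=8+5+0+19+2=34 → 87/121 = 0.7190
Lowest is class 'ADJ' with precision = 0.703.

0.703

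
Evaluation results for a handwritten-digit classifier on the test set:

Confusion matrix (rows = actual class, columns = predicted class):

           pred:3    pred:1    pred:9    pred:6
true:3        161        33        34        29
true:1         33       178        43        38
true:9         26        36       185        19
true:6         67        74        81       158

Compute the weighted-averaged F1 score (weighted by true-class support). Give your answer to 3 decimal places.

0.565

Per-class F1 score (2·TP/(2·TP+FP+FN)):
  3: TP=161, FP=33+26+67=126, FN=33+34+29=96 → 322/544 = 0.5919
  1: TP=178, FP=33+36+74=143, FN=33+43+38=114 → 356/613 = 0.5808
  9: TP=185, FP=34+43+81=158, FN=26+36+19=81 → 370/609 = 0.6076
  6: TP=158, FP=29+38+19=86, FN=67+74+81=222 → 316/624 = 0.5064
Weighted-F1 score = Σ (supportᵢ/N)·F1 scoreᵢ with N=1195: (257/1195)·0.5919 + (292/1195)·0.5808 + (266/1195)·0.6076 + (380/1195)·0.5064 = 0.565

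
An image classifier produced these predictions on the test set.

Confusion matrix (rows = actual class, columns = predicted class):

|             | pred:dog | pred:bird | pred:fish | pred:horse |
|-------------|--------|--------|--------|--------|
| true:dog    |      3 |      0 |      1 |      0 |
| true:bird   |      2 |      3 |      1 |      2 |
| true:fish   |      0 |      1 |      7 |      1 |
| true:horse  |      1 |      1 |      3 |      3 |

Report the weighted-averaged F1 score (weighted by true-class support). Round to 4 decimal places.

0.5352

Per-class F1 score (2·TP/(2·TP+FP+FN)):
  dog: TP=3, FP=2+0+1=3, FN=0+1+0=1 → 6/10 = 0.60000
  bird: TP=3, FP=0+1+1=2, FN=2+1+2=5 → 6/13 = 0.46154
  fish: TP=7, FP=1+1+3=5, FN=0+1+1=2 → 14/21 = 0.66667
  horse: TP=3, FP=0+2+1=3, FN=1+1+3=5 → 6/14 = 0.42857
Weighted-F1 score = Σ (supportᵢ/N)·F1 scoreᵢ with N=29: (4/29)·0.60000 + (8/29)·0.46154 + (9/29)·0.66667 + (8/29)·0.42857 = 0.5352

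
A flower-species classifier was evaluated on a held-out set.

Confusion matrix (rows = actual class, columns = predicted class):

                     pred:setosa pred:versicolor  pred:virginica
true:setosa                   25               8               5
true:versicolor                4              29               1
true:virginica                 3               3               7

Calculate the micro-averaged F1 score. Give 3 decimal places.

0.718

Micro-averaging pools counts across classes: ΣTP=61, ΣFP=24, ΣFN=24.
Micro-F1 score = 2·TP/(2·TP+FP+FN) on pooled counts = 0.718 (equals overall accuracy in single-label multiclass).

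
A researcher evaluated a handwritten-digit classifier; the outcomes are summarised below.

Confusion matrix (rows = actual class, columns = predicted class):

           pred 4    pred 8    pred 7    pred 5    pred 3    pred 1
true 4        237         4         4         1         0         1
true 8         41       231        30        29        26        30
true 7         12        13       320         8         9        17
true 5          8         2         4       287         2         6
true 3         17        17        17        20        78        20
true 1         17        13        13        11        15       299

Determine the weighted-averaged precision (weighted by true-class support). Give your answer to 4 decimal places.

Per-class precision (TP/(TP+FP)):
  4: TP=237, FP=41+12+8+17+17=95 → 237/332 = 0.71386
  8: TP=231, FP=4+13+2+17+13=49 → 231/280 = 0.82500
  7: TP=320, FP=4+30+4+17+13=68 → 320/388 = 0.82474
  5: TP=287, FP=1+29+8+20+11=69 → 287/356 = 0.80618
  3: TP=78, FP=0+26+9+2+15=52 → 78/130 = 0.60000
  1: TP=299, FP=1+30+17+6+20=74 → 299/373 = 0.80161
Weighted-precision = Σ (supportᵢ/N)·precisionᵢ with N=1859: (247/1859)·0.71386 + (387/1859)·0.82500 + (379/1859)·0.82474 + (309/1859)·0.80618 + (169/1859)·0.60000 + (368/1859)·0.80161 = 0.7820

0.7820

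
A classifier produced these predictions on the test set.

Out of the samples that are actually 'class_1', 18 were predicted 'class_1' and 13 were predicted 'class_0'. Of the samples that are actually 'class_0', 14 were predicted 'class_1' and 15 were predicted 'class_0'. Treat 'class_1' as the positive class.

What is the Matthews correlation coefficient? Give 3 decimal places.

MCC = (TP·TN − FP·FN) / √((TP+FP)(TP+FN)(TN+FP)(TN+FN))
Numerator = 18·15 − 14·13 = 88
Denominator = √(32·31·29·28) = √805504 = 897.4987
MCC = 88 / 897.4987 = 0.098

0.098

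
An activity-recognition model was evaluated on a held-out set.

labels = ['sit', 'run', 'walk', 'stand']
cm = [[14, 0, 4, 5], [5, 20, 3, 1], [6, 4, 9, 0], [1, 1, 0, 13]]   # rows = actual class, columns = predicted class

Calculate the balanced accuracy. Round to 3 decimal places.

Balanced accuracy = mean of per-class recall.
  sit: recall = 14/23 = 0.6087
  run: recall = 20/29 = 0.6897
  walk: recall = 9/19 = 0.4737
  stand: recall = 13/15 = 0.8667
Mean = (0.6087 + 0.6897 + 0.4737 + 0.8667) / 4 = 0.660

0.660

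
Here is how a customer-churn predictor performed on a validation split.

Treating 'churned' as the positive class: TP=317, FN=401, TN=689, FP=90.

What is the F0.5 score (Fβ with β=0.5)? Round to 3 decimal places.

0.676

Fβ = (1+β²)·TP / ((1+β²)·TP + β²·FN + FP), with β²=1/4
= 1.25·317 / (1.25·317 + 0.25·401 + 90) = 0.676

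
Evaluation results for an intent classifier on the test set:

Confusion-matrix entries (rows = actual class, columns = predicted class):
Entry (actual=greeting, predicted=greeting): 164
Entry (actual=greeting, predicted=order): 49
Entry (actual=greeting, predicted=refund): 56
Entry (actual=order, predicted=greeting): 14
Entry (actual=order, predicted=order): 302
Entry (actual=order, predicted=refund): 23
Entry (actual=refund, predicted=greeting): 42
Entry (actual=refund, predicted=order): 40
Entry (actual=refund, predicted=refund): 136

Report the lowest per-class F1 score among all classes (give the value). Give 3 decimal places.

0.628

Per-class F1 score (2·TP/(2·TP+FP+FN)):
  greeting: TP=164, FP=14+42=56, FN=49+56=105 → 328/489 = 0.6708
  order: TP=302, FP=49+40=89, FN=14+23=37 → 604/730 = 0.8274
  refund: TP=136, FP=56+23=79, FN=42+40=82 → 272/433 = 0.6282
Lowest is class 'refund' with F1 score = 0.628.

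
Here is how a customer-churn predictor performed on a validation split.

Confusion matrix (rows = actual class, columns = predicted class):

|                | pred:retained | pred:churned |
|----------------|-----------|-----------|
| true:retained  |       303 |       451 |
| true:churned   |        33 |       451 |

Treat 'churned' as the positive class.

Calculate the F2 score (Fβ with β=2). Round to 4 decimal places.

Fβ = (1+β²)·TP / ((1+β²)·TP + β²·FN + FP), with β²=4
= 5·451 / (5·451 + 4·33 + 451) = 0.7946

0.7946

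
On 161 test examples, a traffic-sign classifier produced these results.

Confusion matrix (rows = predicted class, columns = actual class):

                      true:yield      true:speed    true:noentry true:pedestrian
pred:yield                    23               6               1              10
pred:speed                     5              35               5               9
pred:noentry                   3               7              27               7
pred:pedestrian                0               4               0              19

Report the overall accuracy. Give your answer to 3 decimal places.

0.646

Accuracy = trace / total = (23+35+27+19=104) / 161 = 104/161 = 0.646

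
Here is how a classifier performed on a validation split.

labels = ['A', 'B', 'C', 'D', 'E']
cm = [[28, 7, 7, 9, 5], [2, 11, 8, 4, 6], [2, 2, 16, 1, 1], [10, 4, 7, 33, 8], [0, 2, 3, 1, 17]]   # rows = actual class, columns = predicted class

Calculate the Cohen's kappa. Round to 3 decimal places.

0.420

Observed agreement pₒ = trace/N = 105/194 = 0.5412
Expected agreement pₑ = Σ (rowᵢ·colᵢ)/N² = (56·42 + 31·26 + 22·41 + 62·48 + 23·37)/194² = 0.2096
κ = (pₒ − pₑ)/(1 − pₑ) = (0.5412 − 0.2096)/(1 − 0.2096) = 0.420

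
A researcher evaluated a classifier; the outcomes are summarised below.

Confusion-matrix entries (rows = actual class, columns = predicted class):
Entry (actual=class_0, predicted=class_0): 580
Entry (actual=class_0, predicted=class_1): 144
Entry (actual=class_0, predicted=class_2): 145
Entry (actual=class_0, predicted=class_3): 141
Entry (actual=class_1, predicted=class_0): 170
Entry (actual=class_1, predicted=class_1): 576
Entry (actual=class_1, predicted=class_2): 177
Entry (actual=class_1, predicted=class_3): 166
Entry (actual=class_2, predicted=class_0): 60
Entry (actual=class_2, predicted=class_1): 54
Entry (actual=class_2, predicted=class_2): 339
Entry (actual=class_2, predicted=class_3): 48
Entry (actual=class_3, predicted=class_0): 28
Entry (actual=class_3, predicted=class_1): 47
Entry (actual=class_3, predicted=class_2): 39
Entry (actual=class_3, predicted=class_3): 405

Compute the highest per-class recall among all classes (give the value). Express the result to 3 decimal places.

0.780

Per-class recall (TP/(TP+FN)):
  class_0: TP=580, FN=144+145+141=430 → 580/1010 = 0.5743
  class_1: TP=576, FN=170+177+166=513 → 576/1089 = 0.5289
  class_2: TP=339, FN=60+54+48=162 → 339/501 = 0.6766
  class_3: TP=405, FN=28+47+39=114 → 405/519 = 0.7803
Highest is class 'class_3' with recall = 0.780.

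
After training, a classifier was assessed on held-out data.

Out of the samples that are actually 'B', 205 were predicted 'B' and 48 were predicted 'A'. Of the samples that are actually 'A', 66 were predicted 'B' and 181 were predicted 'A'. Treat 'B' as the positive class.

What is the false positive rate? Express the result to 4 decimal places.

0.2672

FPR = FP/(FP+TN) = 66/(66+181) = 0.2672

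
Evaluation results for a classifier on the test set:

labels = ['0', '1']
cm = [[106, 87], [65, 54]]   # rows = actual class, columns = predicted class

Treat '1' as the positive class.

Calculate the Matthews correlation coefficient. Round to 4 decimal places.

MCC = (TP·TN − FP·FN) / √((TP+FP)(TP+FN)(TN+FP)(TN+FN))
Numerator = 54·106 − 87·65 = 69
Denominator = √(141·119·193·171) = √553757337 = 23532.0491
MCC = 69 / 23532.0491 = 0.0029

0.0029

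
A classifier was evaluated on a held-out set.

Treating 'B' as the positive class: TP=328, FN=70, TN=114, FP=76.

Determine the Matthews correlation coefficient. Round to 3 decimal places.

0.428

MCC = (TP·TN − FP·FN) / √((TP+FP)(TP+FN)(TN+FP)(TN+FN))
Numerator = 328·114 − 76·70 = 32072
Denominator = √(404·398·190·184) = √5621288320 = 74975.2514
MCC = 32072 / 74975.2514 = 0.428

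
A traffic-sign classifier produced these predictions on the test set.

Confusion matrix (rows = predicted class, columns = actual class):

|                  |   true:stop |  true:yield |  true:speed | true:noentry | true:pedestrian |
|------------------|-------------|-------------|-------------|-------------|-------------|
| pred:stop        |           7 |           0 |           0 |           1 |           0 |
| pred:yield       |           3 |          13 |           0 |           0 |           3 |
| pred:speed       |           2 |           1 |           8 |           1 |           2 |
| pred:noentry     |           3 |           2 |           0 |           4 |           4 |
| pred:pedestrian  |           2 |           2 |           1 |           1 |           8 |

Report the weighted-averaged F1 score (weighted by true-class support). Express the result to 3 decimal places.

Per-class F1 score (2·TP/(2·TP+FP+FN)):
  stop: TP=7, FP=0+0+1+0=1, FN=3+2+3+2=10 → 14/25 = 0.5600
  yield: TP=13, FP=3+0+0+3=6, FN=0+1+2+2=5 → 26/37 = 0.7027
  speed: TP=8, FP=2+1+1+2=6, FN=0+0+0+1=1 → 16/23 = 0.6957
  noentry: TP=4, FP=3+2+0+4=9, FN=1+0+1+1=3 → 8/20 = 0.4000
  pedestrian: TP=8, FP=2+2+1+1=6, FN=0+3+2+4=9 → 16/31 = 0.5161
Weighted-F1 score = Σ (supportᵢ/N)·F1 scoreᵢ with N=68: (17/68)·0.5600 + (18/68)·0.7027 + (9/68)·0.6957 + (7/68)·0.4000 + (17/68)·0.5161 = 0.588

0.588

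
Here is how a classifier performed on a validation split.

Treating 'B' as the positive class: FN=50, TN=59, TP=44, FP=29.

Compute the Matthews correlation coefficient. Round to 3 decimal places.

0.141

MCC = (TP·TN − FP·FN) / √((TP+FP)(TP+FN)(TN+FP)(TN+FN))
Numerator = 44·59 − 29·50 = 1146
Denominator = √(73·94·88·109) = √65820304 = 8112.9713
MCC = 1146 / 8112.9713 = 0.141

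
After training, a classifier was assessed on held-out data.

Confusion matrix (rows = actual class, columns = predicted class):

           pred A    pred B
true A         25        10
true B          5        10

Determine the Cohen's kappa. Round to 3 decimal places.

Observed agreement pₒ = trace/N = 35/50 = 0.7000
Expected agreement pₑ = Σ (rowᵢ·colᵢ)/N² = (35·30 + 15·20)/50² = 0.5400
κ = (pₒ − pₑ)/(1 − pₑ) = (0.7000 − 0.5400)/(1 − 0.5400) = 0.348

0.348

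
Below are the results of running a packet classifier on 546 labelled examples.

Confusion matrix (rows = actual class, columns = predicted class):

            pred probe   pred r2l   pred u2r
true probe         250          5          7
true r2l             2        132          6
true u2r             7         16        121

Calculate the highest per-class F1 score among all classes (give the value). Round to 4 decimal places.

Per-class F1 score (2·TP/(2·TP+FP+FN)):
  probe: TP=250, FP=2+7=9, FN=5+7=12 → 500/521 = 0.95969
  r2l: TP=132, FP=5+16=21, FN=2+6=8 → 264/293 = 0.90102
  u2r: TP=121, FP=7+6=13, FN=7+16=23 → 242/278 = 0.87050
Highest is class 'probe' with F1 score = 0.9597.

0.9597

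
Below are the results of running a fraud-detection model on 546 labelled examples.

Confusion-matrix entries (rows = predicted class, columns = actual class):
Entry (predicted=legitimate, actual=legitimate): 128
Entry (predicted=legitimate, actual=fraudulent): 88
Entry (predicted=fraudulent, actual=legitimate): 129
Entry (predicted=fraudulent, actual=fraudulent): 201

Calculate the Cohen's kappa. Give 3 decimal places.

0.195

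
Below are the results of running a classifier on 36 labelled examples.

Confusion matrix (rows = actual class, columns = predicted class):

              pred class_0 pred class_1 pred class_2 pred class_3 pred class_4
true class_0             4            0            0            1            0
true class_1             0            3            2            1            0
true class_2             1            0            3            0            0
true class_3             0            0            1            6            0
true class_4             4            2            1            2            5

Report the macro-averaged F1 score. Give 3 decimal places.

0.579

Per-class F1 score (2·TP/(2·TP+FP+FN)):
  class_0: TP=4, FP=0+1+0+4=5, FN=0+0+1+0=1 → 8/14 = 0.5714
  class_1: TP=3, FP=0+0+0+2=2, FN=0+2+1+0=3 → 6/11 = 0.5455
  class_2: TP=3, FP=0+2+1+1=4, FN=1+0+0+0=1 → 6/11 = 0.5455
  class_3: TP=6, FP=1+1+0+2=4, FN=0+0+1+0=1 → 12/17 = 0.7059
  class_4: TP=5, FP=0+0+0+0=0, FN=4+2+1+2=9 → 10/19 = 0.5263
Macro-F1 score = mean = (0.5714 + 0.5455 + 0.5455 + 0.7059 + 0.5263) / 5 = 0.579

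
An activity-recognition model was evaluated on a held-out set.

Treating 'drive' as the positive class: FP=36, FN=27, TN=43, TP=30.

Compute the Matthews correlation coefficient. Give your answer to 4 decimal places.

0.0697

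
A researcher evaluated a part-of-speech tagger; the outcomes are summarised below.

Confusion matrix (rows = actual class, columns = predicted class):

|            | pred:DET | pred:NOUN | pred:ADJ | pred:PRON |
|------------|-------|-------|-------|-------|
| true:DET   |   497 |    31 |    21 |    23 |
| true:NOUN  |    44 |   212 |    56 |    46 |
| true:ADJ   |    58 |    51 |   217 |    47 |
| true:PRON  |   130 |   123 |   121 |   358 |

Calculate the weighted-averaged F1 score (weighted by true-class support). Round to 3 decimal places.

0.626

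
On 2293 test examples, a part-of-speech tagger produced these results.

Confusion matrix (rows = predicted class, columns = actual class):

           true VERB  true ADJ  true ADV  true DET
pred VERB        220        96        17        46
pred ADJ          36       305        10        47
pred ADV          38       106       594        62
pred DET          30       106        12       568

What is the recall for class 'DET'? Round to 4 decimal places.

0.7856

recall = TP/(TP+FN).
DET: TP=568, FN=46+47+62=155 → 568/723 = 0.78562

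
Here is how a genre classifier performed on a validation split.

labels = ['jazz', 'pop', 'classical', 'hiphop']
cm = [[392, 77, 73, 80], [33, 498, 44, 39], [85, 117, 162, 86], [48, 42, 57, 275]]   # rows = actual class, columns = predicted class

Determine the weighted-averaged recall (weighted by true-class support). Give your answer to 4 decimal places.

0.6295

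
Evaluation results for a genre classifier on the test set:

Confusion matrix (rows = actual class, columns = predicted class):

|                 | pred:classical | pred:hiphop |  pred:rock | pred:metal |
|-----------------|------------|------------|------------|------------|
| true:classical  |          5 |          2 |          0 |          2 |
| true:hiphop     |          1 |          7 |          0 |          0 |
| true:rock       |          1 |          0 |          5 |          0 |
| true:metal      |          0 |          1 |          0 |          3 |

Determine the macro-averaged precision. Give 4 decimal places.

0.7536

Per-class precision (TP/(TP+FP)):
  classical: TP=5, FP=1+1+0=2 → 5/7 = 0.71429
  hiphop: TP=7, FP=2+0+1=3 → 7/10 = 0.70000
  rock: TP=5, FP=0+0+0=0 → 5/5 = 1.00000
  metal: TP=3, FP=2+0+0=2 → 3/5 = 0.60000
Macro-precision = mean = (0.71429 + 0.70000 + 1.00000 + 0.60000) / 4 = 0.7536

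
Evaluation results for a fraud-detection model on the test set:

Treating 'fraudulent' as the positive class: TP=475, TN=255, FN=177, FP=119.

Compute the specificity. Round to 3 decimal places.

Specificity = TN/(TN+FP) = 255/(255+119) = 0.682

0.682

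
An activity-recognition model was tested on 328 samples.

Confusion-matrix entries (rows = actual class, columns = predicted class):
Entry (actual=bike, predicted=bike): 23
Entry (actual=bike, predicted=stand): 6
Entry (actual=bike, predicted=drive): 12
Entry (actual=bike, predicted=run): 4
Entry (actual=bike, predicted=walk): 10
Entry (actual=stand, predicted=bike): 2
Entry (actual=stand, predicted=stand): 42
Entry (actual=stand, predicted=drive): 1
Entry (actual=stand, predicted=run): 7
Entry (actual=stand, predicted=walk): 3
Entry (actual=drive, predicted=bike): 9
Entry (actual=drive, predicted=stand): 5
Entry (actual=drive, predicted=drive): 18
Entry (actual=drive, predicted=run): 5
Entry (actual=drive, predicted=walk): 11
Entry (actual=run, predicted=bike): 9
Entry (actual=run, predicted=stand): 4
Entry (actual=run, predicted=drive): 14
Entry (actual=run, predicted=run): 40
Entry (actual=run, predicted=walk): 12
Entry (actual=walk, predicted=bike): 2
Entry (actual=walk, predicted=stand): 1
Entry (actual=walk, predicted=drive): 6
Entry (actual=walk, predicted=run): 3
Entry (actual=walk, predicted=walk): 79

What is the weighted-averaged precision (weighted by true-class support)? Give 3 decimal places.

Per-class precision (TP/(TP+FP)):
  bike: TP=23, FP=2+9+9+2=22 → 23/45 = 0.5111
  stand: TP=42, FP=6+5+4+1=16 → 42/58 = 0.7241
  drive: TP=18, FP=12+1+14+6=33 → 18/51 = 0.3529
  run: TP=40, FP=4+7+5+3=19 → 40/59 = 0.6780
  walk: TP=79, FP=10+3+11+12=36 → 79/115 = 0.6870
Weighted-precision = Σ (supportᵢ/N)·precisionᵢ with N=328: (55/328)·0.5111 + (55/328)·0.7241 + (48/328)·0.3529 + (79/328)·0.6780 + (91/328)·0.6870 = 0.613

0.613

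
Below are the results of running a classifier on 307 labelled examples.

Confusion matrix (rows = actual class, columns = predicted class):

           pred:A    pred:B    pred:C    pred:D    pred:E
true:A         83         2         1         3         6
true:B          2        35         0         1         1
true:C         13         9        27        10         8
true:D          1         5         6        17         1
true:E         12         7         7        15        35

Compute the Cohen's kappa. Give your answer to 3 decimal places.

0.540

Observed agreement pₒ = trace/N = 197/307 = 0.6417
Expected agreement pₑ = Σ (rowᵢ·colᵢ)/N² = (95·111 + 39·58 + 67·41 + 30·46 + 76·51)/307² = 0.2208
κ = (pₒ − pₑ)/(1 − pₑ) = (0.6417 − 0.2208)/(1 − 0.2208) = 0.540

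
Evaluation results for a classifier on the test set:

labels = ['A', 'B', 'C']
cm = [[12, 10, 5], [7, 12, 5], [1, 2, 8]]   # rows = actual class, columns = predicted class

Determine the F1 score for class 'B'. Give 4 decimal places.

0.5000

Treat 'B' as positive and all other classes as negative.
F1 score = 2·TP/(2·TP+FP+FN).
B: TP=12, FP=10+2=12, FN=7+5=12 → 24/48 = 0.50000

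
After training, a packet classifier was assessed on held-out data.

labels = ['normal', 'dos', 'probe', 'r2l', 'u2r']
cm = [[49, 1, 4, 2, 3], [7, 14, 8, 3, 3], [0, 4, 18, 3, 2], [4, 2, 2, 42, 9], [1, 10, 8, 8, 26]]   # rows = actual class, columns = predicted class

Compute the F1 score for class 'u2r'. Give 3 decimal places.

0.542

Take TP from the diagonal, FP from the rest of the 'u2r' prediction marginal, FN from the rest of the 'u2r' actual marginal.
F1 score = 2·TP/(2·TP+FP+FN).
u2r: TP=26, FP=3+3+2+9=17, FN=1+10+8+8=27 → 52/96 = 0.5417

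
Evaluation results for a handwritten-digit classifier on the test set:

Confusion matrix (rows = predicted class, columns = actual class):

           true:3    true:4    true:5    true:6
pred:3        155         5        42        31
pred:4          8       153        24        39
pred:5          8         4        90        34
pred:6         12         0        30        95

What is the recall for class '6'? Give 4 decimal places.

0.4774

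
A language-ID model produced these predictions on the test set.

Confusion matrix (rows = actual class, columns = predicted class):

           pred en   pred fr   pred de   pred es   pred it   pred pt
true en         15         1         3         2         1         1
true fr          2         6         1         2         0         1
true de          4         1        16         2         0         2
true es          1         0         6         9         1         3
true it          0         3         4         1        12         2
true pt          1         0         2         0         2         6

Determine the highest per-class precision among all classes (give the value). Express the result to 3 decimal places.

0.750

Per-class precision (TP/(TP+FP)):
  en: TP=15, FP=2+4+1+0+1=8 → 15/23 = 0.6522
  fr: TP=6, FP=1+1+0+3+0=5 → 6/11 = 0.5455
  de: TP=16, FP=3+1+6+4+2=16 → 16/32 = 0.5000
  es: TP=9, FP=2+2+2+1+0=7 → 9/16 = 0.5625
  it: TP=12, FP=1+0+0+1+2=4 → 12/16 = 0.7500
  pt: TP=6, FP=1+1+2+3+2=9 → 6/15 = 0.4000
Highest is class 'it' with precision = 0.750.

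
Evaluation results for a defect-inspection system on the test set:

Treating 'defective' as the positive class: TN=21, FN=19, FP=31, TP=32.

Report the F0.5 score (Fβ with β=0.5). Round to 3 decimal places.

Fβ = (1+β²)·TP / ((1+β²)·TP + β²·FN + FP), with β²=1/4
= 1.25·32 / (1.25·32 + 0.25·19 + 31) = 0.528

0.528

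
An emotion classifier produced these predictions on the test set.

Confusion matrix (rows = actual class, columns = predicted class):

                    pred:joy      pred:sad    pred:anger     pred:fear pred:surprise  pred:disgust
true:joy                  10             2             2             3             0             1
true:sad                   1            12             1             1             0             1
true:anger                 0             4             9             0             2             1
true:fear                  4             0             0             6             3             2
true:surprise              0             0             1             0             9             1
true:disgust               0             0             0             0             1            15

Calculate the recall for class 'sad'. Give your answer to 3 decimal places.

0.750

One-vs-rest for 'sad': TP = diagonal; FP = other classes predicted 'sad'; FN = 'sad' predicted as other.
recall = TP/(TP+FN).
sad: TP=12, FN=1+1+1+0+1=4 → 12/16 = 0.7500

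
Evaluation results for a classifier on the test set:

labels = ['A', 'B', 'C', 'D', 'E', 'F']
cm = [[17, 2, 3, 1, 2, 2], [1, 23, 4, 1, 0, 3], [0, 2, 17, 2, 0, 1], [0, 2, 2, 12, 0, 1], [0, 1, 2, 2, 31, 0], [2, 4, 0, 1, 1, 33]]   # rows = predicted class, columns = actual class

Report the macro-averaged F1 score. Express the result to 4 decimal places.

0.7446

Per-class F1 score (2·TP/(2·TP+FP+FN)):
  A: TP=17, FP=2+3+1+2+2=10, FN=1+0+0+0+2=3 → 34/47 = 0.72340
  B: TP=23, FP=1+4+1+0+3=9, FN=2+2+2+1+4=11 → 46/66 = 0.69697
  C: TP=17, FP=0+2+2+0+1=5, FN=3+4+2+2+0=11 → 34/50 = 0.68000
  D: TP=12, FP=0+2+2+0+1=5, FN=1+1+2+2+1=7 → 24/36 = 0.66667
  E: TP=31, FP=0+1+2+2+0=5, FN=2+0+0+0+1=3 → 62/70 = 0.88571
  F: TP=33, FP=2+4+0+1+1=8, FN=2+3+1+1+0=7 → 66/81 = 0.81481
Macro-F1 score = mean = (0.72340 + 0.69697 + 0.68000 + 0.66667 + 0.88571 + 0.81481) / 6 = 0.7446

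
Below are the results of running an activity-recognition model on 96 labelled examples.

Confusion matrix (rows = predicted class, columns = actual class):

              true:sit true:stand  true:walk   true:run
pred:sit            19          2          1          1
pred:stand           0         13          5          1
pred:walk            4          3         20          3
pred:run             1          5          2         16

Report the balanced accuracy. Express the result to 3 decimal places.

0.708

Balanced accuracy = mean of per-class recall.
  sit: recall = 19/24 = 0.7917
  stand: recall = 13/23 = 0.5652
  walk: recall = 20/28 = 0.7143
  run: recall = 16/21 = 0.7619
Mean = (0.7917 + 0.5652 + 0.7143 + 0.7619) / 4 = 0.708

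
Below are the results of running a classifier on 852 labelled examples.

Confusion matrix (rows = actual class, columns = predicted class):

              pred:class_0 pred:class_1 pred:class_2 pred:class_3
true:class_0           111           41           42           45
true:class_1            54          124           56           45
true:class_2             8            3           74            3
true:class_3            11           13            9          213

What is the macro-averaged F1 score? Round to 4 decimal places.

Per-class F1 score (2·TP/(2·TP+FP+FN)):
  class_0: TP=111, FP=54+8+11=73, FN=41+42+45=128 → 222/423 = 0.52482
  class_1: TP=124, FP=41+3+13=57, FN=54+56+45=155 → 248/460 = 0.53913
  class_2: TP=74, FP=42+56+9=107, FN=8+3+3=14 → 148/269 = 0.55019
  class_3: TP=213, FP=45+45+3=93, FN=11+13+9=33 → 426/552 = 0.77174
Macro-F1 score = mean = (0.52482 + 0.53913 + 0.55019 + 0.77174) / 4 = 0.5965

0.5965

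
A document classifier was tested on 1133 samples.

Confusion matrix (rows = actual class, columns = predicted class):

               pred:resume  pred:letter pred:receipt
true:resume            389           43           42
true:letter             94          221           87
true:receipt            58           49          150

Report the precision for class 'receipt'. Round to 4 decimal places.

Treat 'receipt' as positive and all other classes as negative.
precision = TP/(TP+FP).
receipt: TP=150, FP=42+87=129 → 150/279 = 0.53763

0.5376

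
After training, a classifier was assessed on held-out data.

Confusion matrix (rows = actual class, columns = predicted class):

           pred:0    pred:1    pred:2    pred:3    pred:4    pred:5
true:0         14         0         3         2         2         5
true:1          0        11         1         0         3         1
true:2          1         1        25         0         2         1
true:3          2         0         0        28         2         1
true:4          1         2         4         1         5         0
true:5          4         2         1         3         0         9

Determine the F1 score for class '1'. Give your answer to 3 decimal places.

Take TP from the diagonal, FP from the rest of the '1' prediction marginal, FN from the rest of the '1' actual marginal.
F1 score = 2·TP/(2·TP+FP+FN).
1: TP=11, FP=0+1+0+2+2=5, FN=0+1+0+3+1=5 → 22/32 = 0.6875

0.688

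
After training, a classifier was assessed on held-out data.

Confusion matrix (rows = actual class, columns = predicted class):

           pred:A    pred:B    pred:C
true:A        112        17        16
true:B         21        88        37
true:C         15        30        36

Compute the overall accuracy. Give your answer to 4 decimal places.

0.6344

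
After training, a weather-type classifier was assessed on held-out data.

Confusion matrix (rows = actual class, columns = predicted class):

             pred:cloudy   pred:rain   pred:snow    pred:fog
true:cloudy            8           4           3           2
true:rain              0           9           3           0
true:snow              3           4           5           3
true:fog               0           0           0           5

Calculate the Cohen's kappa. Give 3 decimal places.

0.399

Observed agreement pₒ = trace/N = 27/49 = 0.5510
Expected agreement pₑ = Σ (rowᵢ·colᵢ)/N² = (17·11 + 12·17 + 15·11 + 5·10)/49² = 0.2524
κ = (pₒ − pₑ)/(1 − pₑ) = (0.5510 − 0.2524)/(1 − 0.2524) = 0.399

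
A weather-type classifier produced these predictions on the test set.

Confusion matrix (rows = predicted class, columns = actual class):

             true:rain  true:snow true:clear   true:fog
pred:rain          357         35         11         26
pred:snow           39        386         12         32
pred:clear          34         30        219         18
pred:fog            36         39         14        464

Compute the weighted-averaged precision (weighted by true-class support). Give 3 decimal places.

0.816

Per-class precision (TP/(TP+FP)):
  rain: TP=357, FP=35+11+26=72 → 357/429 = 0.8322
  snow: TP=386, FP=39+12+32=83 → 386/469 = 0.8230
  clear: TP=219, FP=34+30+18=82 → 219/301 = 0.7276
  fog: TP=464, FP=36+39+14=89 → 464/553 = 0.8391
Weighted-precision = Σ (supportᵢ/N)·precisionᵢ with N=1752: (466/1752)·0.8322 + (490/1752)·0.8230 + (256/1752)·0.7276 + (540/1752)·0.8391 = 0.816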